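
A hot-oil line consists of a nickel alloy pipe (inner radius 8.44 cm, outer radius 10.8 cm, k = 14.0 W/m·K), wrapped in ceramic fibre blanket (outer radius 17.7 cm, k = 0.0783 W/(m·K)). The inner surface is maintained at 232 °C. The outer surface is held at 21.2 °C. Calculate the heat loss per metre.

Q' = 209 W/m

Resistance network (inner→outer):
  R'_nickel alloy = ln(0.108/0.0844)/(2πk) = 0.2466/(2π·14.0) = 0.002803 m·K/W
  R'_ceramic fibre blanket = ln(0.177/0.108)/(2πk) = 0.4940/(2π·0.0783) = 1.004 m·K/W
ΣR = 0.002803 + 1.004 = 1.007 m·K/W
Q' = ΔT/ΣR = (232 °C − 21.2 °C)/1.007 = 209 W/m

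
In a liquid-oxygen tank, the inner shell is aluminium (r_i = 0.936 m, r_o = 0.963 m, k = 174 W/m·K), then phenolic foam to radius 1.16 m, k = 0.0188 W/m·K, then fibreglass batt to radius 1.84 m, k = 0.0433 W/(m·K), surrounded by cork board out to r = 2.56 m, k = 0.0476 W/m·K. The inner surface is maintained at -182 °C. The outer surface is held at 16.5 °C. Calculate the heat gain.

Treat each layer as a resistance in series:
  R_aluminium = (1/0.936 − 1/0.963)/(4πk) = 0.02995/(4π·174) = 1.370×10^-5 K/W
  R_phenolic foam = (1/0.963 − 1/1.16)/(4πk) = 0.1764/(4π·0.0188) = 0.7465 K/W
  R_fibreglass batt = (1/1.16 − 1/1.84)/(4πk) = 0.3186/(4π·0.0433) = 0.5855 K/W
  R_cork board = (1/1.84 − 1/2.56)/(4πk) = 0.1529/(4π·0.0476) = 0.2555 K/W
ΣR = 1.370×10^-5 + 0.7465 + 0.5855 + 0.2555 = 1.588 K/W
Q = ΔT/ΣR = (-182 °C − 16.5 °C)/1.588 = -125 W
(Negative Q ⇒ heat flows inward; heat gain = 125 W.)

Q = 125 W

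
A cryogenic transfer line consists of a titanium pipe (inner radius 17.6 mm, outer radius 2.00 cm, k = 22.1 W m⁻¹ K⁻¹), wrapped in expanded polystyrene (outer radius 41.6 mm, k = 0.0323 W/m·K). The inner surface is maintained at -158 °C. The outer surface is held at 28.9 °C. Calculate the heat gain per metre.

Resistance network (inner→outer):
  R'_titanium = ln(0.0200/0.0176)/(2πk) = 0.1278/(2π·22.1) = 9.206×10^-4 m·K/W
  R'_expanded polystyrene = ln(0.0416/0.0200)/(2πk) = 0.7324/(2π·0.0323) = 3.609 m·K/W
ΣR = 9.206×10^-4 + 3.609 = 3.610 m·K/W
Q' = ΔT/ΣR = (-158 °C − 28.9 °C)/3.610 = -51.8 W/m
(Negative Q' ⇒ heat flows inward; heat gain = 51.8 W/m.)

Q' = 51.8 W/m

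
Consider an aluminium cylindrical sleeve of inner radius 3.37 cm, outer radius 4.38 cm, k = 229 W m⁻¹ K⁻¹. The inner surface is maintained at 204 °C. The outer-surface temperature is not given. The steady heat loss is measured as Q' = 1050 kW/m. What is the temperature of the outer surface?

T_out = 12.7 °C

Sum the resistances:
  R'_aluminium = ln(0.0438/0.0337)/(2πk) = 0.2621/(2π·229) = 1.822×10^-4 m·K/W
ΣR = 1.822×10^-4 m·K/W
ΔT = Q'·ΣR = 1.05×10^6 × 1.822×10^-4 = 191.3 K
Heat flows outward, so T_out = T_in − ΔT = 204 − 191.3 = 12.7 °C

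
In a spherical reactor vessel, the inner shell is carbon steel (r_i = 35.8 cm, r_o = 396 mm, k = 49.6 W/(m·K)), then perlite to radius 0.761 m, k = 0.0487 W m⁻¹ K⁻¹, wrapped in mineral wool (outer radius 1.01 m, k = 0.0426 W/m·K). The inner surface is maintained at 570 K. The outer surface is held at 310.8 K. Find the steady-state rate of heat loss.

Series thermal resistances, inner to outer:
  R_carbon steel = (1/0.358 − 1/0.396)/(4πk) = 0.2680/(4π·49.6) = 4.300×10^-4 K/W
  R_perlite = (1/0.396 − 1/0.761)/(4πk) = 1.211/(4π·0.0487) = 1.979 K/W
  R_mineral wool = (1/0.761 − 1/1.01)/(4πk) = 0.3240/(4π·0.0426) = 0.6052 K/W
ΣR = 4.300×10^-4 + 1.979 + 0.6052 = 2.585 K/W
Q = ΔT/ΣR = (570 K − 310.8 K)/2.585 = 100 W

Q = 100 W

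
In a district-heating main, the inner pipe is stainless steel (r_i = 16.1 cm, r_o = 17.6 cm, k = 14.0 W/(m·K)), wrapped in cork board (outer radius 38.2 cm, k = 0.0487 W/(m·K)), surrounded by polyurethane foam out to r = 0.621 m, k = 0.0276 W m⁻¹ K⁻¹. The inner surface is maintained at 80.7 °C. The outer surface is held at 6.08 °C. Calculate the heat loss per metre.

Treat each layer as a resistance in series:
  R'_stainless steel = ln(0.176/0.161)/(2πk) = 0.08908/(2π·14.0) = 0.001013 m·K/W
  R'_cork board = ln(0.382/0.176)/(2πk) = 0.7749/(2π·0.0487) = 2.533 m·K/W
  R'_polyurethane foam = ln(0.621/0.382)/(2πk) = 0.4859/(2π·0.0276) = 2.802 m·K/W
ΣR = 0.001013 + 2.533 + 2.802 = 5.336 m·K/W
Q' = ΔT/ΣR = (80.7 °C − 6.08 °C)/5.336 = 14.0 W/m

Q' = 14.0 W/m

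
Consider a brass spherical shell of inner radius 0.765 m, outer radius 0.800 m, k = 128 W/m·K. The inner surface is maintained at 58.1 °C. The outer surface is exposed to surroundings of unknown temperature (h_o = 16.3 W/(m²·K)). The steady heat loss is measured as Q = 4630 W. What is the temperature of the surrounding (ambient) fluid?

T_out = 22.6 °C

Series resistances:
  R_brass = (1/0.765 − 1/0.800)/(4πk) = 0.05719/(4π·128) = 3.555×10^-5 K/W
  R_conv,out = 1/(4πr²h) = 1/(4π·0.800²·16.3) = 0.007628 K/W
ΣR = 0.007664 K/W
ΔT = Q·ΣR = 4630 × 0.007664 = 35.48 K
Heat flows outward, so T_out = T_in − ΔT = 58.1 − 35.48 = 22.6 °C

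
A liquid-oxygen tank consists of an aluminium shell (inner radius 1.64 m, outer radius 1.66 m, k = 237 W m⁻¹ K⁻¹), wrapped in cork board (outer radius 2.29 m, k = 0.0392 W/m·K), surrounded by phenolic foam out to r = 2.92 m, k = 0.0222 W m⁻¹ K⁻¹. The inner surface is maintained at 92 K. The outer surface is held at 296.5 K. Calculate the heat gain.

Treat each layer as a resistance in series:
  R_aluminium = (1/1.64 − 1/1.66)/(4πk) = 0.007346/(4π·237) = 2.467×10^-6 K/W
  R_cork board = (1/1.66 − 1/2.29)/(4πk) = 0.1657/(4π·0.0392) = 0.3364 K/W
  R_phenolic foam = (1/2.29 − 1/2.92)/(4πk) = 0.09422/(4π·0.0222) = 0.3377 K/W
ΣR = 2.467×10^-6 + 0.3364 + 0.3377 = 0.6741 K/W
Q = ΔT/ΣR = (92 K − 296.5 K)/0.6741 = -303 W
(Negative Q ⇒ heat flows inward; heat gain = 303 W.)

Q = 303 W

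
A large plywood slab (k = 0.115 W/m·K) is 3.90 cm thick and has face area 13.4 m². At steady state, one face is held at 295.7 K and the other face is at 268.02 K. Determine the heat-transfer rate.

Q = 1090 W

Q = kA·ΔT/L = 0.115 × 13.4 × |295.7 K − 268.02 K| / 0.0390 = 1090 W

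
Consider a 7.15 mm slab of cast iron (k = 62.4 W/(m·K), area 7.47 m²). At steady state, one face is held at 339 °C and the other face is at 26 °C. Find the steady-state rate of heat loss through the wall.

Q = kA·ΔT/L = 62.4 × 7.47 × |339 °C − 26 °C| / 0.00715 = 2.04×10^7 W

Q = 2.04×10^7 W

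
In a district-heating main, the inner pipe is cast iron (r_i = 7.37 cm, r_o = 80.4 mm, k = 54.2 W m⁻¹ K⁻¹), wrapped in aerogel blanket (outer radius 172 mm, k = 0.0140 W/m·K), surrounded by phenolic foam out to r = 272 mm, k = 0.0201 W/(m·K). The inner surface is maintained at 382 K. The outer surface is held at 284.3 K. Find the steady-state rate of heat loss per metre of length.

Q' = 7.96 W/m

Series thermal resistances, inner to outer:
  R'_cast iron = ln(0.0804/0.0737)/(2πk) = 0.08701/(2π·54.2) = 2.555×10^-4 m·K/W
  R'_aerogel blanket = ln(0.172/0.0804)/(2πk) = 0.7605/(2π·0.0140) = 8.645 m·K/W
  R'_phenolic foam = ln(0.272/0.172)/(2πk) = 0.4583/(2π·0.0201) = 3.629 m·K/W
ΣR = 2.555×10^-4 + 8.645 + 3.629 = 12.27 m·K/W
Q' = ΔT/ΣR = (382 K − 284.3 K)/12.27 = 7.96 W/m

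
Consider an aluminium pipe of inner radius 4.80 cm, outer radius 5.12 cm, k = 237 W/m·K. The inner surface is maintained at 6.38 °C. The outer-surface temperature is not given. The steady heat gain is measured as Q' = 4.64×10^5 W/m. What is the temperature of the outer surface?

Series resistances:
  R'_aluminium = ln(0.0512/0.0480)/(2πk) = 0.06454/(2π·237) = 4.334×10^-5 m·K/W
ΣR = 4.334×10^-5 m·K/W
ΔT = Q'·ΣR = 4.64×10^5 × 4.334×10^-5 = 20.11 K
Heat flows inward, so T_out = T_in + ΔT = 6.38 + 20.11 = 26.5 °C

T_out = 26.5 °C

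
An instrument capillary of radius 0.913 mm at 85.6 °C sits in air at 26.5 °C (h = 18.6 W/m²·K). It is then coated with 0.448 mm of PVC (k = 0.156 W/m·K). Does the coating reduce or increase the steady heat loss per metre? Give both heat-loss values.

increases: 6.31 → 8.83 W/m

Critical radius for a cylinder: r_cr = k/h = 0.00839 m = 0.839 cm.
Outer radius after coating: r₂ = 9.13×10^-4 + 4.48×10^-4 = 0.001361 m.
Since r₁ < r_cr and r₂ ≤ r_cr, the coating moves toward the maximum at r_cr — heat loss rises.
Bare: R = 1/(2πr₁h) = 9.372 m·K/W; Q = 59.1/9.372 = 6.31 W/m.
Coated: R = R_cond + R_conv = 6.694 m·K/W; Q = 59.1/6.694 = 8.83 W/m.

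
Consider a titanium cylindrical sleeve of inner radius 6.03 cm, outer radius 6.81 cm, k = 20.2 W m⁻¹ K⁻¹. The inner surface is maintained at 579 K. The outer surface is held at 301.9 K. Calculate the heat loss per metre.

Q' = 2πk·ΔT/ln(r₂/r₁) = 2π × 20.2 × 277.1 / ln(0.0681/0.0603) = 2.89×10^5 W/m

Q' = 2.89×10^5 W/m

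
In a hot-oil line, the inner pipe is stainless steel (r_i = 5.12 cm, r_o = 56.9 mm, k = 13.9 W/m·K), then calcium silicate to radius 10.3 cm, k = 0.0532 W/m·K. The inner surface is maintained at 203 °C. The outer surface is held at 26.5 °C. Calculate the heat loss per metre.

Q' = 99.4 W/m

Series thermal resistances, inner to outer:
  R'_stainless steel = ln(0.0569/0.0512)/(2πk) = 0.1056/(2π·13.9) = 0.001209 m·K/W
  R'_calcium silicate = ln(0.103/0.0569)/(2πk) = 0.5934/(2π·0.0532) = 1.775 m·K/W
ΣR = 0.001209 + 1.775 = 1.776 m·K/W
Q' = ΔT/ΣR = (203 °C − 26.5 °C)/1.776 = 99.4 W/m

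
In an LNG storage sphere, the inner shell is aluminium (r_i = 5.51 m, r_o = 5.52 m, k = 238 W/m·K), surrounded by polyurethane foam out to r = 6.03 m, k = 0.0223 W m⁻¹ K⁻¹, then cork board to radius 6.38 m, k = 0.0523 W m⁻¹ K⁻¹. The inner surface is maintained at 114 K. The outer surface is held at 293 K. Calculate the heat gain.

Q = 2610 W

Series thermal resistances, inner to outer:
  R_aluminium = (1/5.51 − 1/5.52)/(4πk) = 3.288×10^-4/(4π·238) = 1.099×10^-7 K/W
  R_polyurethane foam = (1/5.52 − 1/6.03)/(4πk) = 0.01532/(4π·0.0223) = 0.05468 K/W
  R_cork board = (1/6.03 − 1/6.38)/(4πk) = 0.009098/(4π·0.0523) = 0.01384 K/W
ΣR = 1.099×10^-7 + 0.05468 + 0.01384 = 0.06852 K/W
Q = ΔT/ΣR = (114 K − 293 K)/0.06852 = -2610 W
(Negative Q ⇒ heat flows inward; heat gain = 2610 W.)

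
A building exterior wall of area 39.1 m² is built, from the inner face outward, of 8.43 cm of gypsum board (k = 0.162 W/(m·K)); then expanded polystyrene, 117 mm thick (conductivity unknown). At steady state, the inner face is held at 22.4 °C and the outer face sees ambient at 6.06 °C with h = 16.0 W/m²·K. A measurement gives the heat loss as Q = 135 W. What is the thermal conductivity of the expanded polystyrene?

ΣR = ΔT/Q = |22.4 − 6.06|/135 = 0.1210 K/W
Known resistances:
  R_gypsum board = L/(kA) = 0.0843/(0.162·39.1) = 0.01331 K/W
  R_conv,out = 1/(hA) = 1/(16.0·39.1) = 0.001598 K/W
R_expanded polystyrene = ΣR − ΣR_known = 0.1210 − 0.01491 = 0.1061 K/W
L/(kA) = 0.1061 ⇒ k = 0.117/(0.1061·39.1) = 0.0282 W/m·K

k = 0.0282 W/m·K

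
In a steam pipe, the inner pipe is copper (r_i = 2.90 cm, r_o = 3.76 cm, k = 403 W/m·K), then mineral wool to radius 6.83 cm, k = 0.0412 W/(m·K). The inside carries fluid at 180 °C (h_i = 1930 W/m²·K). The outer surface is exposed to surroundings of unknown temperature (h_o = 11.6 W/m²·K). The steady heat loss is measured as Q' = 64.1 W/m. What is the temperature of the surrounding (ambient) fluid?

Sum the resistances:
  R'_conv,in = 1/(2πr h) = 1/(2π·0.0290·1930) = 0.002844 m·K/W
  R'_copper = ln(0.0376/0.0290)/(2πk) = 0.2597/(2π·403) = 1.026×10^-4 m·K/W
  R'_mineral wool = ln(0.0683/0.0376)/(2πk) = 0.5969/(2π·0.0412) = 2.306 m·K/W
  R'_conv,out = 1/(2πr h) = 1/(2π·0.0683·11.6) = 0.2009 m·K/W
ΣR = 2.510 m·K/W
ΔT = Q'·ΣR = 64.1 × 2.510 = 160.9 K
Heat flows outward, so T_out = T_in − ΔT = 180 − 160.9 = 19.1 °C

T_out = 19.1 °C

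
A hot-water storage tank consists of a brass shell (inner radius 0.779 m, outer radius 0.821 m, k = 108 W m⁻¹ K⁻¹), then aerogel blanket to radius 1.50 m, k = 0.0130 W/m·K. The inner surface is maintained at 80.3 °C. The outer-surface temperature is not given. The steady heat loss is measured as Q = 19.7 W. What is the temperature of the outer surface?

T_out = 13.8 °C

Sum the resistances:
  R_brass = (1/0.779 − 1/0.821)/(4πk) = 0.06567/(4π·108) = 4.839×10^-5 K/W
  R_aerogel blanket = (1/0.821 − 1/1.50)/(4πk) = 0.5514/(4π·0.0130) = 3.375 K/W
ΣR = 3.375 K/W
ΔT = Q·ΣR = 19.7 × 3.375 = 66.49 K
Heat flows outward, so T_out = T_in − ΔT = 80.3 − 66.49 = 13.8 °C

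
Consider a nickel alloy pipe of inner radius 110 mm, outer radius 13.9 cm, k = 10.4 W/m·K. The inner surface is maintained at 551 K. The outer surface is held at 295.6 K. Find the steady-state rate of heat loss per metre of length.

Q' = 71.3 kW/m

Q' = 2πk·ΔT/ln(r₂/r₁) = 2π × 10.4 × 255.4 / ln(0.139/0.110) = 71300 W/m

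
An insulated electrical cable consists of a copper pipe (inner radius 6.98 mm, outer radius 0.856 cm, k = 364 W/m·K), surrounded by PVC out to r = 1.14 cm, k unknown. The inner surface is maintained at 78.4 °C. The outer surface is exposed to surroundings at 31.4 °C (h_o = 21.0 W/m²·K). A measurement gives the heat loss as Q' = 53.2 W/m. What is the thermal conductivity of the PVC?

k = 0.209 W/m·K

ΣR = ΔT/Q' = |78.4 − 31.4|/53.2 = 0.8835 m·K/W
Known resistances:
  R'_copper = ln(0.00856/0.00698)/(2πk) = 0.2041/(2π·364) = 8.922×10^-5 m·K/W
  R'_conv,out = 1/(2πr h) = 1/(2π·0.0114·21.0) = 0.6648 m·K/W
R_PVC = ΣR − ΣR_known = 0.8835 − 0.6649 = 0.2186 m·K/W
ln(r₂/r₁)/(2πk) = 0.2186 ⇒ k = 0.2865/(2π·0.2186) = 0.209 W/m·K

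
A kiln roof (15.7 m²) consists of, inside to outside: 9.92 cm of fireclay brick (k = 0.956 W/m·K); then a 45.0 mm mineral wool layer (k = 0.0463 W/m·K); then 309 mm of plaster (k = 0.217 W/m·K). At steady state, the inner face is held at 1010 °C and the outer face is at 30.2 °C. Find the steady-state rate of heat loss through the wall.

Series thermal resistances, inner to outer:
  R_fireclay brick = L/(kA) = 0.0992/(0.956·15.7) = 0.006609 K/W
  R_mineral wool = L/(kA) = 0.0450/(0.0463·15.7) = 0.06191 K/W
  R_plaster = L/(kA) = 0.309/(0.217·15.7) = 0.09070 K/W
ΣR = 0.006609 + 0.06191 + 0.09070 = 0.1592 K/W
Q = ΔT/ΣR = (1010 °C − 30.2 °C)/0.1592 = 6150 W

Q = 6.15 kW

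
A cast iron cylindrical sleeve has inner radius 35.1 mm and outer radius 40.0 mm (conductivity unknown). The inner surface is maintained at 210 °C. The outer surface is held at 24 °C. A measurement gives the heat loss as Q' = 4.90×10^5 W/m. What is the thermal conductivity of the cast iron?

ΣR = ΔT/Q' = |210 − 24|/4.90×10^5 = 3.796×10^-4 m·K/W
ln(r₂/r₁)/(2πk) = 3.796×10^-4 ⇒ k = 0.1307/(2π·3.796×10^-4) = 54.8 W/m·K

k = 54.8 W/m·K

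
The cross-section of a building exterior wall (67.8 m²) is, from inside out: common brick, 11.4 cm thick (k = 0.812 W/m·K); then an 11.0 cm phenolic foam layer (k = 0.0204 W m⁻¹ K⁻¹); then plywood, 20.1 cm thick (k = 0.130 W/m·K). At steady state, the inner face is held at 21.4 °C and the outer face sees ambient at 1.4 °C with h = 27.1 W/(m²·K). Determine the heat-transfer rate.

Resistance network (inner→outer):
  R_common brick = L/(kA) = 0.114/(0.812·67.8) = 0.002071 K/W
  R_phenolic foam = L/(kA) = 0.110/(0.0204·67.8) = 0.07953 K/W
  R_plywood = L/(kA) = 0.201/(0.130·67.8) = 0.02280 K/W
  R_conv,out = 1/(hA) = 1/(27.1·67.8) = 5.443×10^-4 K/W
ΣR = 0.002071 + 0.07953 + 0.02280 + 5.443×10^-4 = 0.1049 K/W
Q = ΔT/ΣR = (21.4 °C − 1.4 °C)/0.1049 = 191 W

Q = 191 W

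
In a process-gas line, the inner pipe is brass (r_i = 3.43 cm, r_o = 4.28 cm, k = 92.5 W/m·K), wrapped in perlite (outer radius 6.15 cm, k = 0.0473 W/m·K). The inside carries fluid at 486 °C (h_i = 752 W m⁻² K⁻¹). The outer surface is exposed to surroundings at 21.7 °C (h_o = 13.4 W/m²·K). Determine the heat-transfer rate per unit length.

Series thermal resistances, inner to outer:
  R'_conv,in = 1/(2πr h) = 1/(2π·0.0343·752) = 0.006170 m·K/W
  R'_brass = ln(0.0428/0.0343)/(2πk) = 0.2214/(2π·92.5) = 3.809×10^-4 m·K/W
  R'_perlite = ln(0.0615/0.0428)/(2πk) = 0.3625/(2π·0.0473) = 1.220 m·K/W
  R'_conv,out = 1/(2πr h) = 1/(2π·0.0615·13.4) = 0.1931 m·K/W
ΣR = 0.006170 + 3.809×10^-4 + 1.220 + 0.1931 = 1.420 m·K/W
Q' = ΔT/ΣR = (486 °C − 21.7 °C)/1.420 = 327 W/m

Q' = 327 W/m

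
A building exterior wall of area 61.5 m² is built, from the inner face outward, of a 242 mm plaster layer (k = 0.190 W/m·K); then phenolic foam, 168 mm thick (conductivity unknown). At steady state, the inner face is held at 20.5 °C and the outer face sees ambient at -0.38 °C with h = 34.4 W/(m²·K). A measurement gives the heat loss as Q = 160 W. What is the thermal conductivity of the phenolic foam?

k = 0.0250 W/m·K

ΣR = ΔT/Q = |20.5 − -0.38|/160 = 0.1305 K/W
Known resistances:
  R_plaster = L/(kA) = 0.242/(0.190·61.5) = 0.02071 K/W
  R_conv,out = 1/(hA) = 1/(34.4·61.5) = 4.727×10^-4 K/W
R_phenolic foam = ΣR − ΣR_known = 0.1305 − 0.02118 = 0.1093 K/W
L/(kA) = 0.1093 ⇒ k = 0.168/(0.1093·61.5) = 0.0250 W/m·K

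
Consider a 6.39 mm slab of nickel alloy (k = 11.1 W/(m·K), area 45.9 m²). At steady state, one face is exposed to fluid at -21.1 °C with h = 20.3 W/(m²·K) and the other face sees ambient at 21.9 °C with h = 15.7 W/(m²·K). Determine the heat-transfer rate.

Q = 17400 W

Resistance network (inner→outer):
  R_conv,in = 1/(hA) = 1/(20.3·45.9) = 0.001073 K/W
  R_nickel alloy = L/(kA) = 0.00639/(11.1·45.9) = 1.254×10^-5 K/W
  R_conv,out = 1/(hA) = 1/(15.7·45.9) = 0.001388 K/W
ΣR = 0.001073 + 1.254×10^-5 + 0.001388 = 0.002474 K/W
Q = ΔT/ΣR = (-21.1 °C − 21.9 °C)/0.002474 = -17400 W
(Negative Q ⇒ heat flows inward; heat gain = 17400 W.)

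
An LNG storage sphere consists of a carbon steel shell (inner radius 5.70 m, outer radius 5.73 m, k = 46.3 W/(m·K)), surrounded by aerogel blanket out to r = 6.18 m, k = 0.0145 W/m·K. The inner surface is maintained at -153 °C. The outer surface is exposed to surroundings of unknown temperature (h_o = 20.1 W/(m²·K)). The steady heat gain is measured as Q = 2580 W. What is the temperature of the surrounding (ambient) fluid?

Series resistances:
  R_carbon steel = (1/5.70 − 1/5.73)/(4πk) = 9.185×10^-4/(4π·46.3) = 1.579×10^-6 K/W
  R_aerogel blanket = (1/5.73 − 1/6.18)/(4πk) = 0.01271/(4π·0.0145) = 0.06974 K/W
  R_conv,out = 1/(4πr²h) = 1/(4π·6.18²·20.1) = 1.037×10^-4 K/W
ΣR = 0.06985 K/W
ΔT = Q·ΣR = 2580 × 0.06985 = 180.2 K
Heat flows inward, so T_out = T_in + ΔT = -153 + 180.2 = 27.2 °C

T_out = 27.2 °C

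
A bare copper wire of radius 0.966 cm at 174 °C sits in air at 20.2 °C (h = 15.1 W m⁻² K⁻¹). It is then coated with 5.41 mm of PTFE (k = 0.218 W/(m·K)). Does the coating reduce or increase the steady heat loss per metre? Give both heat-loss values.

Critical radius for a cylinder: r_cr = k/h = 0.0144 m = 1.44 cm.
Outer radius after coating: r₂ = 0.00966 + 0.00541 = 0.01507 m.
r₁ < r_cr < r₂: heat loss rises to a maximum at r_cr then falls. Whether the coating helps depends on whether Q(r₂) has dropped back below Q(r₁).
Bare: R = 1/(2πr₁h) = 1.091 m·K/W; Q = 153.8/1.091 = 141 W/m.
Coated: R = R_cond + R_conv = 1.024 m·K/W; Q = 153.8/1.024 = 150 W/m.

increases: 141 → 150 W/m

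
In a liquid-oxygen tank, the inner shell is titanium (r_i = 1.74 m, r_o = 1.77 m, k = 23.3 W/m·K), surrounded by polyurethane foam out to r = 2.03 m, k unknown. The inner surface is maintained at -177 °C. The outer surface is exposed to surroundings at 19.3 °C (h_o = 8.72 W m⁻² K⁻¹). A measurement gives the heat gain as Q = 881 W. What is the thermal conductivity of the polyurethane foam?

k = 0.0261 W/m·K

ΣR = ΔT/Q = |-177 − 19.3|/881 = 0.2228 K/W
Known resistances:
  R_titanium = (1/1.74 − 1/1.77)/(4πk) = 0.009741/(4π·23.3) = 3.327×10^-5 K/W
  R_conv,out = 1/(4πr²h) = 1/(4π·2.03²·8.72) = 0.002215 K/W
R_polyurethane foam = ΣR − ΣR_known = 0.2228 − 0.002248 = 0.2206 K/W
(1/r₁−1/r₂)/(4πk) = 0.2206 ⇒ k = 0.07236/(4π·0.2206) = 0.0261 W/m·K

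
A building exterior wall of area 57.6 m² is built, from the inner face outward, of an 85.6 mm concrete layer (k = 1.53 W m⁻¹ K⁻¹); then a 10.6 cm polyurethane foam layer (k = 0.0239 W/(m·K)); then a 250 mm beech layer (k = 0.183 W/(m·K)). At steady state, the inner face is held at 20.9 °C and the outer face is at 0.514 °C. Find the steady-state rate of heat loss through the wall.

Series thermal resistances, inner to outer:
  R_concrete = L/(kA) = 0.0856/(1.53·57.6) = 9.713×10^-4 K/W
  R_polyurethane foam = L/(kA) = 0.106/(0.0239·57.6) = 0.07700 K/W
  R_beech = L/(kA) = 0.250/(0.183·57.6) = 0.02372 K/W
ΣR = 9.713×10^-4 + 0.07700 + 0.02372 = 0.1017 K/W
Q = ΔT/ΣR = (20.9 °C − 0.514 °C)/0.1017 = 200 W

Q = 200 W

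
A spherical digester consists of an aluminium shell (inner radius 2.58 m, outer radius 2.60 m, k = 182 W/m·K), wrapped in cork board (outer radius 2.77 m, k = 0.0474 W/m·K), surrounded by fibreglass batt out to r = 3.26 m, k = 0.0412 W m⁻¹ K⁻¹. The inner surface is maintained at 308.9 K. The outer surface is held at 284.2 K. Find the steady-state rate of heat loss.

Q = 171 W

Treat each layer as a resistance in series:
  R_aluminium = (1/2.58 − 1/2.60)/(4πk) = 0.002982/(4π·182) = 1.304×10^-6 K/W
  R_cork board = (1/2.60 − 1/2.77)/(4πk) = 0.02360/(4π·0.0474) = 0.03963 K/W
  R_fibreglass batt = (1/2.77 − 1/3.26)/(4πk) = 0.05426/(4π·0.0412) = 0.1048 K/W
ΣR = 1.304×10^-6 + 0.03963 + 0.1048 = 0.1444 K/W
Q = ΔT/ΣR = (308.9 K − 284.2 K)/0.1444 = 171 W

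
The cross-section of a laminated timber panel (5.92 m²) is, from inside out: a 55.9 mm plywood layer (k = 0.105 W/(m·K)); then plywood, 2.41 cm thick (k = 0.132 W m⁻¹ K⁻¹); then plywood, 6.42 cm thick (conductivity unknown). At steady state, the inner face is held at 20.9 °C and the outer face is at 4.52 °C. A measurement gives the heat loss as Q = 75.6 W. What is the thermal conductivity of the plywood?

k = 0.113 W/m·K

ΣR = ΔT/Q = |20.9 − 4.52|/75.6 = 0.2167 K/W
Known resistances:
  R_plywood = L/(kA) = 0.0559/(0.105·5.92) = 0.08993 K/W
  R_plywood = L/(kA) = 0.0241/(0.132·5.92) = 0.03084 K/W
R_plywood = ΣR − ΣR_known = 0.2167 − 0.1208 = 0.09590 K/W
L/(kA) = 0.09590 ⇒ k = 0.0642/(0.09590·5.92) = 0.113 W/m·K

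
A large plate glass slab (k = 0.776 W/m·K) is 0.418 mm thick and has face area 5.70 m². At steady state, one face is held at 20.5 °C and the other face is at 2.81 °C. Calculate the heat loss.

Q = 187 kW

Q = kA·ΔT/L = 0.776 × 5.70 × |20.5 °C − 2.81 °C| / 4.18×10^-4 = 1.87×10^5 W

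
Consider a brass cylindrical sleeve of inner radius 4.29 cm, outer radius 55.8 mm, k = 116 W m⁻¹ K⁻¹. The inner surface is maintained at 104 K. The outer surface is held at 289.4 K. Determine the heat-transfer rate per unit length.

Q' = 2πk·ΔT/ln(r₂/r₁) = 2π × 116 × 185.4 / ln(0.0558/0.0429) = 5.14×10^5 W/m

Q' = 514 kW/m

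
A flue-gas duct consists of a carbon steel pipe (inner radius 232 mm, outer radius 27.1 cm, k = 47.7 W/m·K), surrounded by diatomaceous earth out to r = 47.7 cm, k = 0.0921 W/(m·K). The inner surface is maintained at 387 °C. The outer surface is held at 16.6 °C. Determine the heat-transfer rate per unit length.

Treat each layer as a resistance in series:
  R'_carbon steel = ln(0.271/0.232)/(2πk) = 0.1554/(2π·47.7) = 5.184×10^-4 m·K/W
  R'_diatomaceous earth = ln(0.477/0.271)/(2πk) = 0.5654/(2π·0.0921) = 0.9770 m·K/W
ΣR = 5.184×10^-4 + 0.9770 = 0.9775 m·K/W
Q' = ΔT/ΣR = (387 °C − 16.6 °C)/0.9775 = 379 W/m

Q' = 379 W/m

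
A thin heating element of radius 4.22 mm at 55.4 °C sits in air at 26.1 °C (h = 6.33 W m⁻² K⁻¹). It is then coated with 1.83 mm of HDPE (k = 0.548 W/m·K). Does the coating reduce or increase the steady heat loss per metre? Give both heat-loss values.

Critical radius for a cylinder: r_cr = k/h = 0.0866 m = 8.66 cm.
Outer radius after coating: r₂ = 0.00422 + 0.00183 = 0.00605 m.
Since r₁ < r_cr and r₂ ≤ r_cr, the coating moves toward the maximum at r_cr — heat loss rises.
Bare: R = 1/(2πr₁h) = 5.958 m·K/W; Q = 29.3/5.958 = 4.92 W/m.
Coated: R = R_cond + R_conv = 4.260 m·K/W; Q = 29.3/4.260 = 6.88 W/m.

increases: 4.92 → 6.88 W/m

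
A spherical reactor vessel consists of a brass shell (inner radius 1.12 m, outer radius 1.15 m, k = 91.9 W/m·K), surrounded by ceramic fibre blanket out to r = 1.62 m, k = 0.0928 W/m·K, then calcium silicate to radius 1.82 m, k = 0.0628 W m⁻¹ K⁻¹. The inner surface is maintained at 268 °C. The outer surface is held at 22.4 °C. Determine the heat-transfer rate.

Q = 812 W

Treat each layer as a resistance in series:
  R_brass = (1/1.12 − 1/1.15)/(4πk) = 0.02329/(4π·91.9) = 2.017×10^-5 K/W
  R_ceramic fibre blanket = (1/1.15 − 1/1.62)/(4πk) = 0.2523/(4π·0.0928) = 0.2163 K/W
  R_calcium silicate = (1/1.62 − 1/1.82)/(4πk) = 0.06783/(4π·0.0628) = 0.08596 K/W
ΣR = 2.017×10^-5 + 0.2163 + 0.08596 = 0.3023 K/W
Q = ΔT/ΣR = (268 °C − 22.4 °C)/0.3023 = 812 W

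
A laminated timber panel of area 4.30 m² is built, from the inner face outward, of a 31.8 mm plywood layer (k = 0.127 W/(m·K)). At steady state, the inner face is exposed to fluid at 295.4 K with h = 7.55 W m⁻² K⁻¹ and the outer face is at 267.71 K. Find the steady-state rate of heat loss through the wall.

Q = 311 W

Series thermal resistances, inner to outer:
  R_conv,in = 1/(hA) = 1/(7.55·4.30) = 0.03080 K/W
  R_plywood = L/(kA) = 0.0318/(0.127·4.30) = 0.05823 K/W
ΣR = 0.03080 + 0.05823 = 0.08903 K/W
Q = ΔT/ΣR = (295.4 K − 267.71 K)/0.08903 = 311 W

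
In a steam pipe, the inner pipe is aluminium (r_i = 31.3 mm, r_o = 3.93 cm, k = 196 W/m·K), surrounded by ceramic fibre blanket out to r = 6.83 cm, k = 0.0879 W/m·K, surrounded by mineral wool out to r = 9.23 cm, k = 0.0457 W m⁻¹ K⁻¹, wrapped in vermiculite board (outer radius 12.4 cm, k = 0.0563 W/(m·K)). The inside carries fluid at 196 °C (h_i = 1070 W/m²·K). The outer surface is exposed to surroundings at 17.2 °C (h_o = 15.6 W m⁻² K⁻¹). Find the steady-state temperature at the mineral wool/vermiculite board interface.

T = 72.4 °C

Resistance network (inner→outer):
  R'_conv,in = 1/(2πr h) = 1/(2π·0.0313·1070) = 0.004752 m·K/W
  R'_aluminium = ln(0.0393/0.0313)/(2πk) = 0.2276/(2π·196) = 1.848×10^-4 m·K/W
  R'_ceramic fibre blanket = ln(0.0683/0.0393)/(2πk) = 0.5527/(2π·0.0879) = 1.001 m·K/W
  R'_mineral wool = ln(0.0923/0.0683)/(2πk) = 0.3011/(2π·0.0457) = 1.049 m·K/W
  R'_vermiculite board = ln(0.124/0.0923)/(2πk) = 0.2952/(2π·0.0563) = 0.8346 m·K/W
  R'_conv,out = 1/(2πr h) = 1/(2π·0.124·15.6) = 0.08228 m·K/W
ΣR = 0.004752 + 1.848×10^-4 + 1.001 + 1.049 + 0.8346 + 0.08228 = 2.972 m·K/W
Q' = ΔT/ΣR = (196 °C − 17.2 °C)/2.972 = 60.16 W/m
From the inner boundary to the mineral wool/vermiculite board interface, ΣR_partial = 2.055 m·K/W.
T_interface = T_in − Q'·ΣR_partial = 196 °C − (60.16)(2.055) = 72.4 °C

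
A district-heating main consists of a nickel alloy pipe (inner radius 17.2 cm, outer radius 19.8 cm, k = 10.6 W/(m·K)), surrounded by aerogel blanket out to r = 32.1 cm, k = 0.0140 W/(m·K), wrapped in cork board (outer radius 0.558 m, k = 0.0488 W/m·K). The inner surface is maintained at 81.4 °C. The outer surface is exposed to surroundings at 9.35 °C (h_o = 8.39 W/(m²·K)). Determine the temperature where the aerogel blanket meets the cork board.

T = 27.4 °C

Treat each layer as a resistance in series:
  R'_nickel alloy = ln(0.198/0.172)/(2πk) = 0.1408/(2π·10.6) = 0.002114 m·K/W
  R'_aerogel blanket = ln(0.321/0.198)/(2πk) = 0.4832/(2π·0.0140) = 5.493 m·K/W
  R'_cork board = ln(0.558/0.321)/(2πk) = 0.5529/(2π·0.0488) = 1.803 m·K/W
  R'_conv,out = 1/(2πr h) = 1/(2π·0.558·8.39) = 0.03400 m·K/W
ΣR = 0.002114 + 5.493 + 1.803 + 0.03400 = 7.332 m·K/W
Q' = ΔT/ΣR = (81.4 °C − 9.35 °C)/7.332 = 9.827 W/m
From the inner boundary to the aerogel blanket/cork board interface, ΣR_partial = 5.495 m·K/W.
T_interface = T_in − Q'·ΣR_partial = 81.4 °C − (9.827)(5.495) = 27.4 °C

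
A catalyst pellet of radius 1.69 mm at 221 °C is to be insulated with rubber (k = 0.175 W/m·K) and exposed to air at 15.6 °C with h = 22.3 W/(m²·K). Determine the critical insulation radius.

r_cr = 1.57 cm

For a sphere, r_cr = 2k_ins/h = 2·0.175/22.3 = 0.0157 m = 1.57 cm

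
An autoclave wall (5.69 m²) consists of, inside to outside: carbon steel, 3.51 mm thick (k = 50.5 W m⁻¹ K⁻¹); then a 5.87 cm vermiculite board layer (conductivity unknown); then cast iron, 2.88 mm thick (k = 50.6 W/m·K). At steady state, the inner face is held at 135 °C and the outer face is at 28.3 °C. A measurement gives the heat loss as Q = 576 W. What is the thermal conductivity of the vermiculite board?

k = 0.0557 W/m·K

ΣR = ΔT/Q = |135 − 28.3|/576 = 0.1852 K/W
Known resistances:
  R_carbon steel = L/(kA) = 0.00351/(50.5·5.69) = 1.222×10^-5 K/W
  R_cast iron = L/(kA) = 0.00288/(50.6·5.69) = 1.000×10^-5 K/W
R_vermiculite board = ΣR − ΣR_known = 0.1852 − 2.222×10^-5 = 0.1852 K/W
L/(kA) = 0.1852 ⇒ k = 0.0587/(0.1852·5.69) = 0.0557 W/m·K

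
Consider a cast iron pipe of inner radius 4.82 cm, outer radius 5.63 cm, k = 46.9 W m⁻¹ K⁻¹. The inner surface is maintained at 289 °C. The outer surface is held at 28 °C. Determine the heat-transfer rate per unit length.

Q' = 4.95×10^5 W/m

Q' = 2πk·ΔT/ln(r₂/r₁) = 2π × 46.9 × 261 / ln(0.0563/0.0482) = 4.95×10^5 W/m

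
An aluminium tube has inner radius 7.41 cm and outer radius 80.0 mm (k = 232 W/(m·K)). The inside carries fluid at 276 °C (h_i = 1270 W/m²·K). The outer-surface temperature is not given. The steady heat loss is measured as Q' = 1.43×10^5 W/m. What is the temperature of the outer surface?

T_out = 26.6 °C

Series resistances:
  R'_conv,in = 1/(2πr h) = 1/(2π·0.0741·1270) = 0.001691 m·K/W
  R'_aluminium = ln(0.0800/0.0741)/(2πk) = 0.07661/(2π·232) = 5.256×10^-5 m·K/W
ΣR = 0.001744 m·K/W
ΔT = Q'·ΣR = 1.43×10^5 × 0.001744 = 249.4 K
Heat flows outward, so T_out = T_in − ΔT = 276 − 249.4 = 26.6 °C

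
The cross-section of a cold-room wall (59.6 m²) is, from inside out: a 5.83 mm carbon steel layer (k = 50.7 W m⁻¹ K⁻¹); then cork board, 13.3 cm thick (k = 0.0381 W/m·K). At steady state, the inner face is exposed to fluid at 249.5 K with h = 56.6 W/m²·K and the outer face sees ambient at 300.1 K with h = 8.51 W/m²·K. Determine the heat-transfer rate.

Resistance network (inner→outer):
  R_conv,in = 1/(hA) = 1/(56.6·59.6) = 2.964×10^-4 K/W
  R_carbon steel = L/(kA) = 0.00583/(50.7·59.6) = 1.929×10^-6 K/W
  R_cork board = L/(kA) = 0.133/(0.0381·59.6) = 0.05857 K/W
  R_conv,out = 1/(hA) = 1/(8.51·59.6) = 0.001972 K/W
ΣR = 2.964×10^-4 + 1.929×10^-6 + 0.05857 + 0.001972 = 0.06084 K/W
Q = ΔT/ΣR = (249.5 K − 300.1 K)/0.06084 = -832 W
(Negative Q ⇒ heat flows inward; heat gain = 832 W.)

Q = 832 W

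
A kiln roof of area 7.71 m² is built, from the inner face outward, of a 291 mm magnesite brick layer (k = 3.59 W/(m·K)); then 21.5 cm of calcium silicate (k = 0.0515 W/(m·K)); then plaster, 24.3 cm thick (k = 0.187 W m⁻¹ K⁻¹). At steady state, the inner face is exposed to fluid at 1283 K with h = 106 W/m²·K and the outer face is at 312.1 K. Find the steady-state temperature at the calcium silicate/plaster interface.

Series thermal resistances, inner to outer:
  R_conv,in = 1/(hA) = 1/(106·7.71) = 0.001224 K/W
  R_magnesite brick = L/(kA) = 0.291/(3.59·7.71) = 0.01051 K/W
  R_calcium silicate = L/(kA) = 0.215/(0.0515·7.71) = 0.5415 K/W
  R_plaster = L/(kA) = 0.243/(0.187·7.71) = 0.1685 K/W
ΣR = 0.001224 + 0.01051 + 0.5415 + 0.1685 = 0.7217 K/W
Q = ΔT/ΣR = (1283 K − 312.1 K)/0.7217 = 1345 W
From the inner boundary to the calcium silicate/plaster interface, ΣR_partial = 0.5532 K/W.
T_interface = T_in − Q·ΣR_partial = 1283 K − (1345)(0.5532) = 539 K

T = 539 K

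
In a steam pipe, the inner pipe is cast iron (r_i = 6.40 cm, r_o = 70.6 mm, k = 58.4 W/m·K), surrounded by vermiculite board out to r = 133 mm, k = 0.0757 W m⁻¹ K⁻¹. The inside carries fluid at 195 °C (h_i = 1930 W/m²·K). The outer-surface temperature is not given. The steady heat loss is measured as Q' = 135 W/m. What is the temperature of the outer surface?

Sum the resistances:
  R'_conv,in = 1/(2πr h) = 1/(2π·0.0640·1930) = 0.001288 m·K/W
  R'_cast iron = ln(0.0706/0.0640)/(2πk) = 0.09815/(2π·58.4) = 2.675×10^-4 m·K/W
  R'_vermiculite board = ln(0.133/0.0706)/(2πk) = 0.6333/(2π·0.0757) = 1.332 m·K/W
ΣR = 1.333 m·K/W
ΔT = Q'·ΣR = 135 × 1.333 = 180.0 K
Heat flows outward, so T_out = T_in − ΔT = 195 − 180.0 = 15.0 °C

T_out = 15.0 °C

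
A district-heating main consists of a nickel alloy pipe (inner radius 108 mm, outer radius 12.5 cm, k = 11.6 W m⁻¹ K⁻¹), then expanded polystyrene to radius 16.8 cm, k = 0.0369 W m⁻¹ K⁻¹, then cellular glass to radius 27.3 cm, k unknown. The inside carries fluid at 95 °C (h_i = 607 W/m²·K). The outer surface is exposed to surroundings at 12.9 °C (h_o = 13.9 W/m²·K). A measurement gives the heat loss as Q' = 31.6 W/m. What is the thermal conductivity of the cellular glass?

k = 0.0605 W/m·K

ΣR = ΔT/Q' = |95 − 12.9|/31.6 = 2.598 m·K/W
Known resistances:
  R'_conv,in = 1/(2πr h) = 1/(2π·0.108·607) = 0.002428 m·K/W
  R'_nickel alloy = ln(0.125/0.108)/(2πk) = 0.1462/(2π·11.6) = 0.002006 m·K/W
  R'_expanded polystyrene = ln(0.168/0.125)/(2πk) = 0.2957/(2π·0.0369) = 1.275 m·K/W
  R'_conv,out = 1/(2πr h) = 1/(2π·0.273·13.9) = 0.04194 m·K/W
R_cellular glass = ΣR − ΣR_known = 2.598 − 1.321 = 1.277 m·K/W
ln(r₂/r₁)/(2πk) = 1.277 ⇒ k = 0.4855/(2π·1.277) = 0.0605 W/m·K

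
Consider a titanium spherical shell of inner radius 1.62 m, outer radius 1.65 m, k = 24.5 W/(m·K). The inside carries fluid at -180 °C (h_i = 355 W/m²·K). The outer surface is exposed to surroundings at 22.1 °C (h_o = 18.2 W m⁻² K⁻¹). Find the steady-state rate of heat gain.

Q = 1.17×10^5 W

Resistance network (inner→outer):
  R_conv,in = 1/(4πr²h) = 1/(4π·1.62²·355) = 8.541×10^-5 K/W
  R_titanium = (1/1.62 − 1/1.65)/(4πk) = 0.01122/(4π·24.5) = 3.645×10^-5 K/W
  R_conv,out = 1/(4πr²h) = 1/(4π·1.65²·18.2) = 0.001606 K/W
ΣR = 8.541×10^-5 + 3.645×10^-5 + 0.001606 = 0.001728 K/W
Q = ΔT/ΣR = (-180 °C − 22.1 °C)/0.001728 = -1.17×10^5 W
(Negative Q ⇒ heat flows inward; heat gain = 1.17×10^5 W.)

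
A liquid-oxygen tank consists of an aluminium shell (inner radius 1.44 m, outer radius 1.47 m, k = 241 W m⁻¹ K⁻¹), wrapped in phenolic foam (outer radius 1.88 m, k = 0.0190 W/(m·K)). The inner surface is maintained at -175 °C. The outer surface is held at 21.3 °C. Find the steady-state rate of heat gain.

Q = 316 W

Resistance network (inner→outer):
  R_aluminium = (1/1.44 − 1/1.47)/(4πk) = 0.01417/(4π·241) = 4.680×10^-6 K/W
  R_phenolic foam = (1/1.47 − 1/1.88)/(4πk) = 0.1484/(4π·0.0190) = 0.6214 K/W
ΣR = 4.680×10^-6 + 0.6214 = 0.6214 K/W
Q = ΔT/ΣR = (-175 °C − 21.3 °C)/0.6214 = -316 W
(Negative Q ⇒ heat flows inward; heat gain = 316 W.)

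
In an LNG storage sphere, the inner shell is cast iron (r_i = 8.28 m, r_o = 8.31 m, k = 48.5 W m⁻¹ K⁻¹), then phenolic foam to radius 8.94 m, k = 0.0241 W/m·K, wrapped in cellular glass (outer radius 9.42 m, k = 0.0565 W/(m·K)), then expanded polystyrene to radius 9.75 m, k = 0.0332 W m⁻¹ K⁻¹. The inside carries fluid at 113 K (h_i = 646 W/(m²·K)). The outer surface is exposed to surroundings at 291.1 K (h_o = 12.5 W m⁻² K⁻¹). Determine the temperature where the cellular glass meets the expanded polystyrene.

Treat each layer as a resistance in series:
  R_conv,in = 1/(4πr²h) = 1/(4π·8.28²·646) = 1.797×10^-6 K/W
  R_cast iron = (1/8.28 − 1/8.31)/(4πk) = 4.360×10^-4/(4π·48.5) = 7.154×10^-7 K/W
  R_phenolic foam = (1/8.31 − 1/8.94)/(4πk) = 0.008480/(4π·0.0241) = 0.02800 K/W
  R_cellular glass = (1/8.94 − 1/9.42)/(4πk) = 0.005700/(4π·0.0565) = 0.008028 K/W
  R_expanded polystyrene = (1/9.42 − 1/9.75)/(4πk) = 0.003593/(4π·0.0332) = 0.008612 K/W
  R_conv,out = 1/(4πr²h) = 1/(4π·9.75²·12.5) = 6.697×10^-5 K/W
ΣR = 1.797×10^-6 + 7.154×10^-7 + 0.02800 + 0.008028 + 0.008612 + 6.697×10^-5 = 0.04471 K/W
Q = ΔT/ΣR = (113 K − 291.1 K)/0.04471 = -3983 W
From the inner boundary to the cellular glass/expanded polystyrene interface, ΣR_partial = 0.03603 K/W.
T_interface = T_in − Q·ΣR_partial = 113 K − (-3983)(0.03603) = 256.5 K

T = 256.5 K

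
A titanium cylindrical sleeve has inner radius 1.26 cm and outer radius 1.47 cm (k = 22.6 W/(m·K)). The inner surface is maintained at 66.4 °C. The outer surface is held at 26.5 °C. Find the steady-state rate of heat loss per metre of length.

Q' = 36.8 kW/m

Q' = 2πk·ΔT/ln(r₂/r₁) = 2π × 22.6 × 39.9 / ln(0.0147/0.0126) = 36800 W/m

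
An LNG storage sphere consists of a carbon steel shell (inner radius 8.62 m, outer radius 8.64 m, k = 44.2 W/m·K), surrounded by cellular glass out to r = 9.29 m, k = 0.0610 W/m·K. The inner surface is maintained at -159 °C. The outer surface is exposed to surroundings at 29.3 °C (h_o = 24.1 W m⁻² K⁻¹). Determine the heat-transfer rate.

Resistance network (inner→outer):
  R_carbon steel = (1/8.62 − 1/8.64)/(4πk) = 2.685×10^-4/(4π·44.2) = 4.835×10^-7 K/W
  R_cellular glass = (1/8.64 − 1/9.29)/(4πk) = 0.008098/(4π·0.0610) = 0.01056 K/W
  R_conv,out = 1/(4πr²h) = 1/(4π·9.29²·24.1) = 3.826×10^-5 K/W
ΣR = 4.835×10^-7 + 0.01056 + 3.826×10^-5 = 0.01060 K/W
Q = ΔT/ΣR = (-159 °C − 29.3 °C)/0.01060 = -17800 W
(Negative Q ⇒ heat flows inward; heat gain = 17800 W.)

Q = 17.8 kW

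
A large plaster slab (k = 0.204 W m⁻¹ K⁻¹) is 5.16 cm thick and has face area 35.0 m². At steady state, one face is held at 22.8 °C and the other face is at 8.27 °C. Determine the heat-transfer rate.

Q = kA·ΔT/L = 0.204 × 35.0 × |22.8 °C − 8.27 °C| / 0.0516 = 2010 W

Q = 2.01 kW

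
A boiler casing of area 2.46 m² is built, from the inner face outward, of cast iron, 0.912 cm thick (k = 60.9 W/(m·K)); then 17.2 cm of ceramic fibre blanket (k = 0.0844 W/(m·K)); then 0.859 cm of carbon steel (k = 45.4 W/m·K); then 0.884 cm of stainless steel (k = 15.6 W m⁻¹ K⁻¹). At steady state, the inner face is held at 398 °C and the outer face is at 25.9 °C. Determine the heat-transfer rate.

Q = 449 W

Series thermal resistances, inner to outer:
  R_cast iron = L/(kA) = 0.00912/(60.9·2.46) = 6.088×10^-5 K/W
  R_ceramic fibre blanket = L/(kA) = 0.172/(0.0844·2.46) = 0.8284 K/W
  R_carbon steel = L/(kA) = 0.00859/(45.4·2.46) = 7.691×10^-5 K/W
  R_stainless steel = L/(kA) = 0.00884/(15.6·2.46) = 2.304×10^-4 K/W
ΣR = 6.088×10^-5 + 0.8284 + 7.691×10^-5 + 2.304×10^-4 = 0.8288 K/W
Q = ΔT/ΣR = (398 °C − 25.9 °C)/0.8288 = 449 W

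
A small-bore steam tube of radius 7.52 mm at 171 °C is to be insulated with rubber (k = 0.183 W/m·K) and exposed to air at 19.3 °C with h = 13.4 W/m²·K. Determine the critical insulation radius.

r_cr = 1.37 cm

For a cylinder, r_cr = k_ins/h = 0.183/13.4 = 0.0137 m = 1.37 cm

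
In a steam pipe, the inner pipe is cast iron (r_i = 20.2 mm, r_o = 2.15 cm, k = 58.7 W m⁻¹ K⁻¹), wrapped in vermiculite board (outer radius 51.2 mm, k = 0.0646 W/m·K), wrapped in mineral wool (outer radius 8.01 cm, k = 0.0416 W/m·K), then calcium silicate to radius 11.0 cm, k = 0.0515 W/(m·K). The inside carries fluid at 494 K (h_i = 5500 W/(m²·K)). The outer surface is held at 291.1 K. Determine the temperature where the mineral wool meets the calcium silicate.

Treat each layer as a resistance in series:
  R'_conv,in = 1/(2πr h) = 1/(2π·0.0202·5500) = 0.001433 m·K/W
  R'_cast iron = ln(0.0215/0.0202)/(2πk) = 0.06237/(2π·58.7) = 1.691×10^-4 m·K/W
  R'_vermiculite board = ln(0.0512/0.0215)/(2πk) = 0.8677/(2π·0.0646) = 2.138 m·K/W
  R'_mineral wool = ln(0.0801/0.0512)/(2πk) = 0.4475/(2π·0.0416) = 1.712 m·K/W
  R'_calcium silicate = ln(0.110/0.0801)/(2πk) = 0.3172/(2π·0.0515) = 0.9803 m·K/W
ΣR = 0.001433 + 1.691×10^-4 + 2.138 + 1.712 + 0.9803 = 4.832 m·K/W
Q' = ΔT/ΣR = (494 K − 291.1 K)/4.832 = 41.99 W/m
From the inner boundary to the mineral wool/calcium silicate interface, ΣR_partial = 3.852 m·K/W.
T_interface = T_in − Q'·ΣR_partial = 494 K − (41.99)(3.852) = 332.3 K

T = 332.3 K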